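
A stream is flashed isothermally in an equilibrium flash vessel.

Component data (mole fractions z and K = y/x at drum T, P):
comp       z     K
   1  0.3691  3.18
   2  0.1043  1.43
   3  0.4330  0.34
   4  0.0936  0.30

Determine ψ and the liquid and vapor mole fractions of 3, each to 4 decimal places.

Material balance + equilibrium reduce to Σ zᵢ(Kᵢ−1)/(1+ψ(Kᵢ−1)) = 0.
Check two-phase: ΣzᵢKᵢ = 1.4982 > 1 and Σzᵢ/Kᵢ = 1.7745 > 1, so g(0) = 0.4982 > 0 and g(1) = -0.7745 < 0.
Iterate (Newton) starting at ψ = 0.5:
  ψ = 0.5000: g = -0.10543, g' = -0.9434 → ψ = 0.3882
  ψ = 0.3882: g = 0.00002, g' = -0.9562 → ψ = 0.3883
Converged at ψ = 0.3883.
Compositions from xᵢ = zᵢ/(1+ψ(Kᵢ−1)), yᵢ = Kᵢxᵢ:
  1: x = 0.1999, y = 0.6357
  2: x = 0.0894, y = 0.1278
  3: x = 0.5822, y = 0.1979
  4: x = 0.1285, y = 0.0386

ψ = 0.3883, x_3 = 0.5822, y_3 = 0.1979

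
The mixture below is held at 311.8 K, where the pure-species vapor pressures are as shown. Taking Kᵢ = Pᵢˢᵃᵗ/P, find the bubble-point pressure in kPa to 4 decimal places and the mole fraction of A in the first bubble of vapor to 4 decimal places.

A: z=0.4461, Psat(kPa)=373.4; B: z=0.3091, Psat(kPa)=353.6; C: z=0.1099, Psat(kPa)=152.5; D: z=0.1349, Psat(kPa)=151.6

Pbub = 313.0821 kPa, y_A = 0.5320

At the bubble point ψ → 0, so ΣzᵢKᵢ = 1 with Kᵢ = Pᵢˢᵃᵗ/P ⇒ P = ΣzᵢPᵢˢᵃᵗ.
P = 0.4461·373.4 + 0.3091·353.6 + 0.1099·152.5 + 0.1349·151.6 = 313.0821 kPa
yᵢ = zᵢPᵢˢᵃᵗ/P ⇒ y_A = 0.4461·373.4/313.0821 = 0.5320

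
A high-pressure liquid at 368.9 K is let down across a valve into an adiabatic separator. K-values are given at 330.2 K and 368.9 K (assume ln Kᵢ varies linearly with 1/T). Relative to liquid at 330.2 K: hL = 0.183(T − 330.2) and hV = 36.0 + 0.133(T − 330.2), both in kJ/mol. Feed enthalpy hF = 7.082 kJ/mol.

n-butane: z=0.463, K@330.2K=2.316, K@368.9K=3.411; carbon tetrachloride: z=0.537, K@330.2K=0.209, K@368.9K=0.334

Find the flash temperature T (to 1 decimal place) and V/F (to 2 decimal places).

Adiabatic flash: solve Rachford–Rice at each trial T, then check hF = ψ·hV(T) + (1−ψ)·hL(T).
  T = 330.2 K: K = (2.316, 0.209), RR gives ψ = 0.177, H_out = 6.382 kJ/mol
  T = 368.9 K: K = (3.411, 0.334), RR gives ψ = 0.472, H_out = 23.177 kJ/mol
  T = 349.5 K: K = (2.840, 0.267), RR gives ψ = 0.340, H_out = 15.449 kJ/mol
  T = 339.9 K: K = (2.573, 0.237), RR gives ψ = 0.266, H_out = 11.216 kJ/mol
  T = 335.0 K: K = (2.442, 0.223), RR gives ψ = 0.223, H_out = 8.863 kJ/mol
  T = 332.6 K: K = (2.379, 0.216), RR gives ψ = 0.201, H_out = 7.647 kJ/mol
Linear interpolation between T = 330.2 (H_out = 6.382) and T = 332.6 (H_out = 7.647) on hF = 7.082 gives T ≈ 331.5 K, at which ψ = 0.19.

T = 331.5 K, V/F = 0.19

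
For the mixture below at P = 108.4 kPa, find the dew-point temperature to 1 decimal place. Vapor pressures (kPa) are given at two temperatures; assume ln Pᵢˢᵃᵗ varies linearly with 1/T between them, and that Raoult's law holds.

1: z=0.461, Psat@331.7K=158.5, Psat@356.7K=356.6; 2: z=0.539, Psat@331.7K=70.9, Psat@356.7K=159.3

Dew-point temperature: Σzᵢ·P/Pᵢˢᵃᵗ(T) = 1. Interpolate ln Pᵢˢᵃᵗ = aᵢ + bᵢ/T.
  T = 331.7 K: ΣzᵢP/Pᵢˢᵃᵗ = 1.1394
  T = 356.7 K: ΣzᵢP/Pᵢˢᵃᵗ = 0.5069
  T = 344.2 K: ΣzᵢP/Pᵢˢᵃᵗ = 0.7489
  T = 337.9 K: ΣzᵢP/Pᵢˢᵃᵗ = 0.9217
  T = 334.8 K: ΣzᵢP/Pᵢˢᵃᵗ = 1.0238
  T = 336.4 K: ΣzᵢP/Pᵢˢᵃᵗ = 0.9695
Interpolating between 334.8 K and 336.4 K gives T ≈ 335.5 K.

T = 335.5 K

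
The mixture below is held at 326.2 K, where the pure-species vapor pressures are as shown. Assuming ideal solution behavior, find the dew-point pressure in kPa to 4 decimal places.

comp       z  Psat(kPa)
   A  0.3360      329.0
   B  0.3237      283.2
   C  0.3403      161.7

At the dew point ψ → 1, so Σzᵢ/Kᵢ = 1 with Kᵢ = Pᵢˢᵃᵗ/P ⇒ 1/P = Σzᵢ/Pᵢˢᵃᵗ.
1/P = 0.3360/329.0 + 0.3237/283.2 + 0.3403/161.7 = 0.0042688 ⇒ P = 234.2579 kPa

Pdew = 234.2579 kPa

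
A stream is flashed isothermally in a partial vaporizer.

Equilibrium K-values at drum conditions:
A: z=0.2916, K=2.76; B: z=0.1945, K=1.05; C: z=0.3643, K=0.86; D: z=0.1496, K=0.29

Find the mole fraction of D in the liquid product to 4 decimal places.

Newton iteration, β⁰ = 0.5:
  β = 0.5000: g = 0.06296, g' = -0.4456 → β = 0.6413
  β = 0.6413: g = -0.00052, g' = -0.4626 → β = 0.6402
Converged at β = 0.6402.
Compositions from xᵢ = zᵢ/(1+β(Kᵢ−1)), yᵢ = Kᵢxᵢ:
  A: x = 0.1371, y = 0.3784
  B: x = 0.1885, y = 0.1979
  C: x = 0.4002, y = 0.3441
  D: x = 0.2743, y = 0.0795

x_D = 0.2743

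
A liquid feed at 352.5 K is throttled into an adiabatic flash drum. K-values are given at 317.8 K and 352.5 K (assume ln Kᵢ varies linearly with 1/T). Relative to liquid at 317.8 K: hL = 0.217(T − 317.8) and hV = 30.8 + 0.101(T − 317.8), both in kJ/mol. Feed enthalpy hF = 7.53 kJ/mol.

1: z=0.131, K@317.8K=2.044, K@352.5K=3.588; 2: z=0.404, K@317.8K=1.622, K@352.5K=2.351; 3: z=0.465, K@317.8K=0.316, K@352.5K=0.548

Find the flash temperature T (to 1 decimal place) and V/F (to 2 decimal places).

Adiabatic flash: solve Rachford–Rice at each trial T, then check hF = ψ·hV(T) + (1−ψ)·hL(T).
  T = 317.8 K: K = (2.044, 1.622, 0.316), RR gives ψ = 0.138, H_out = 4.235 kJ/mol
  T = 352.5 K: K = (3.588, 2.351, 0.548), RR gives ψ = 0.888, H_out = 31.296 kJ/mol
  T = 335.1 K: K = (2.746, 1.971, 0.422), RR gives ψ = 0.513, H_out = 18.532 kJ/mol
  T = 326.5 K: K = (2.380, 1.793, 0.367), RR gives ψ = 0.340, H_out = 12.031 kJ/mol
  T = 322.1 K: K = (2.206, 1.706, 0.340), RR gives ψ = 0.244, H_out = 8.317 kJ/mol
  T = 320.0 K: K = (2.126, 1.665, 0.328), RR gives ψ = 0.194, H_out = 6.392 kJ/mol
Linear interpolation between T = 320.0 (H_out = 6.392) and T = 322.1 (H_out = 8.317) on hF = 7.53 gives T ≈ 321.2 K, at which ψ = 0.22.

T = 321.2 K, V/F = 0.22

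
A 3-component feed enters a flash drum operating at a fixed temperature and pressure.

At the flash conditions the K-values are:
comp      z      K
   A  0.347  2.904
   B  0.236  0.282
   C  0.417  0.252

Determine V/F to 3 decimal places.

Newton–Raphson from V/F = 0.32:
  V/F = 0.320: g = -0.2195, g' = -1.094 → V/F = 0.119
  V/F = 0.119: g = 0.0105, g' = -1.262 → V/F = 0.128
Converged at V/F = 0.128.

V/F = 0.128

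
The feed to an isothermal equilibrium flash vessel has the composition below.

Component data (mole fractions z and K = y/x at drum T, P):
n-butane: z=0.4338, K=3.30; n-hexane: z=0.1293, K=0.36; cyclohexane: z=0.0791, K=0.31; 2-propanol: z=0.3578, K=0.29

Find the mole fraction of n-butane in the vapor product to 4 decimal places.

Rachford–Rice: g(ψ) = Σ zᵢ(Kᵢ−1)/(1+ψ(Kᵢ−1)) = 0.
Check two-phase: ΣzᵢKᵢ = 1.6064 > 1 and Σzᵢ/Kᵢ = 1.9796 > 1, so g(0) = 0.6064 > 0 and g(1) = -0.9796 < 0.
Newton iteration, ψ⁰ = 0.5:
  ψ = 0.5000: g = -0.13481, g' = -1.1323 → ψ = 0.3809
  ψ = 0.3809: g = 0.00011, g' = -1.1528 → ψ = 0.3810
Converged at ψ = 0.3810.
Compositions from xᵢ = zᵢ/(1+ψ(Kᵢ−1)), yᵢ = Kᵢxᵢ:
  n-butane: x = 0.2312, y = 0.7629
  n-hexane: x = 0.1710, y = 0.0616
  cyclohexane: x = 0.1073, y = 0.0333
  2-propanol: x = 0.4905, y = 0.1422

y_n-butane = 0.7629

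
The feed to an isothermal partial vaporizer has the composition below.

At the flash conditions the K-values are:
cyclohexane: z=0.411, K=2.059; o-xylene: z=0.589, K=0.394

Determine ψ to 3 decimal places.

Material balance + equilibrium reduce to Σ zᵢ(Kᵢ−1)/(1+ψ(Kᵢ−1)) = 0.
g(0) = ΣzᵢKᵢ − 1 = 0.078 and g(1) = 1 − Σzᵢ/Kᵢ = -0.695, so a root lies in (0, 1).
Binary case is linear: z₁(K₁−1)(1+ψ(K₂−1)) + z₂(K₂−1)(1+ψ(K₁−1)) = 0
⇒ ψ = [z₁(K₁−1)+z₂(K₂−1)] / [−(K₁−1)(K₂−1)] = 0.0783/0.6418 = 0.122

ψ = 0.122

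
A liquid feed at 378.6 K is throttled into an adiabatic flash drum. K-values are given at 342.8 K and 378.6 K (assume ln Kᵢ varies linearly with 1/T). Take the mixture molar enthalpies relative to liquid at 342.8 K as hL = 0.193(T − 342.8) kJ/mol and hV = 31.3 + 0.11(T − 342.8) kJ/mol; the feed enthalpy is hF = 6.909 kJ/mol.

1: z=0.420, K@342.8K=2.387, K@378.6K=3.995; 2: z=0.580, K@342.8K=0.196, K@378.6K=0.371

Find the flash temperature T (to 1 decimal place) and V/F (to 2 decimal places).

T = 349.1 K, V/F = 0.18

Adiabatic flash: solve Rachford–Rice at each trial T, then check hF = ψ·hV(T) + (1−ψ)·hL(T).
  T = 342.8 K: K = (2.387, 0.196), RR gives ψ = 0.104, H_out = 3.262 kJ/mol
  T = 378.6 K: K = (3.995, 0.371), RR gives ψ = 0.474, H_out = 20.339 kJ/mol
  T = 360.7 K: K = (3.128, 0.274), RR gives ψ = 0.306, H_out = 12.575 kJ/mol
  T = 351.8 K: K = (2.744, 0.233), RR gives ψ = 0.215, H_out = 8.304 kJ/mol
  T = 347.3 K: K = (2.562, 0.214), RR gives ψ = 0.163, H_out = 5.905 kJ/mol
  T = 349.6 K: K = (2.654, 0.223), RR gives ψ = 0.190, H_out = 7.157 kJ/mol
Linear interpolation between T = 347.3 (H_out = 5.905) and T = 349.6 (H_out = 7.157) on hF = 6.909 gives T ≈ 349.1 K, at which ψ = 0.18.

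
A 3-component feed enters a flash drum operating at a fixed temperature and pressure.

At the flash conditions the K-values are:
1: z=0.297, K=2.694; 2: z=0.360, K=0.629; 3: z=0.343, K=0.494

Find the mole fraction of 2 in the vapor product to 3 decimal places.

y_2 = 0.251

Newton iteration, ψ⁰ = 0.56:
  ψ = 0.560: g = -0.1526, g' = -0.474 → ψ = 0.238
  ψ = 0.238: g = 0.0145, g' = -0.606 → ψ = 0.262
  ψ = 0.262: g = 0.0002, g' = -0.586 → ψ = 0.263
Converged at ψ = 0.263.
Compositions from xᵢ = zᵢ/(1+ψ(Kᵢ−1)), yᵢ = Kᵢxᵢ:
  1: x = 0.206, y = 0.554
  2: x = 0.399, y = 0.251
  3: x = 0.396, y = 0.195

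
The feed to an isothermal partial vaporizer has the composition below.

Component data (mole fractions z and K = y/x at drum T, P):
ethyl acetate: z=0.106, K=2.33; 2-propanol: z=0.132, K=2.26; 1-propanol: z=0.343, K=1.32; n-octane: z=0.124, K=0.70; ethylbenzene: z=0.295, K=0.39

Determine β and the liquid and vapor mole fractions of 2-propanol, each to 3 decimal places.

β = 0.448, x_2-propanol = 0.084, y_2-propanol = 0.191

Let β = V/F and solve Σ zᵢ(Kᵢ−1)/(1+β(Kᵢ−1)) = 0.
Feasibility: ΣzᵢKᵢ = 1.200, Σzᵢ/Kᵢ = 1.297 — both > 1, two phases present.
Newton–Raphson from β = 0.5:
  β = 0.500: g = -0.0214, g' = -0.415 → β = 0.449
  β = 0.449: g = -0.0002, g' = -0.409 → β = 0.448
Converged at β = 0.448.
Compositions from xᵢ = zᵢ/(1+β(Kᵢ−1)), yᵢ = Kᵢxᵢ:
  ethyl acetate: x = 0.066, y = 0.155
  2-propanol: x = 0.084, y = 0.191
  1-propanol: x = 0.300, y = 0.396
  n-octane: x = 0.143, y = 0.100
  ethylbenzene: x = 0.406, y = 0.158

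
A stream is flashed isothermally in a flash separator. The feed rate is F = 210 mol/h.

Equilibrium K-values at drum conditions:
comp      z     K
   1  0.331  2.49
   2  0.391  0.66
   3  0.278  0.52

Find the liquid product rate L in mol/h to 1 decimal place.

L = 130.7 mol/h

Material balance + equilibrium reduce to Σ zᵢ(Kᵢ−1)/(1+ψ(Kᵢ−1)) = 0.
Check two-phase: ΣzᵢKᵢ = 1.227 > 1 and Σzᵢ/Kᵢ = 1.260 > 1, so g(0) = 0.227 > 0 and g(1) = -0.260 < 0.
Iterate (Newton) starting at ψ = 0.5:
  ψ = 0.500: g = -0.0531, g' = -0.418 → ψ = 0.373
  ψ = 0.373: g = 0.0023, g' = -0.458 → ψ = 0.378
Converged at ψ = 0.378.
Then V = ψ·F = 0.3779·210 = 79.3 mol/h and L = F − V = 130.7 mol/h.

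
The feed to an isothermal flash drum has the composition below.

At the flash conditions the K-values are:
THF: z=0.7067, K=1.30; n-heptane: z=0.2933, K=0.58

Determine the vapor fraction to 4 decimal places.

ψ = 0.7050

Let ψ = V/F and solve Σ zᵢ(Kᵢ−1)/(1+ψ(Kᵢ−1)) = 0.
Check two-phase: ΣzᵢKᵢ = 1.0888 > 1 and Σzᵢ/Kᵢ = 1.0493 > 1, so g(0) = 0.0888 > 0 and g(1) = -0.0493 < 0.
Iterate (Newton) starting at ψ = 0.39:
  ψ = 0.3900: g = 0.04249, g' = -0.1250 → ψ = 0.7300
  ψ = 0.7300: g = -0.00373, g' = -0.1504 → ψ = 0.7052
  ψ = 0.7052: g = -0.00003, g' = -0.1478 → ψ = 0.7050
Converged at ψ = 0.7050.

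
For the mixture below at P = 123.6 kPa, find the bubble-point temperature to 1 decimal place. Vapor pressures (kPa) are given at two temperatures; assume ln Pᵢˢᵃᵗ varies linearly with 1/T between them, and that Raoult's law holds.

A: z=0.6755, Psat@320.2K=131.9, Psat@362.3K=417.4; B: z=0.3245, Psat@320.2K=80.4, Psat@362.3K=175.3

Bubble-point temperature: ΣzᵢPᵢˢᵃᵗ(T) = P. Interpolate ln Pᵢˢᵃᵗ = aᵢ + bᵢ/T.
  T = 320.2 K: ΣzᵢPᵢˢᵃᵗ = 115.19 kPa
  T = 362.3 K: ΣzᵢPᵢˢᵃᵗ = 338.84 kPa
  T = 341.2 K: ΣzᵢPᵢˢᵃᵗ = 203.43 kPa
  T = 330.7 K: ΣzᵢPᵢˢᵃᵗ = 154.34 kPa
  T = 325.4 K: ΣzᵢPᵢˢᵃᵗ = 133.44 kPa
  T = 322.8 K: ΣzᵢPᵢˢᵃᵗ = 124.04 kPa
Interpolating between 320.2 K and 322.8 K gives T ≈ 322.7 K.

T = 322.7 K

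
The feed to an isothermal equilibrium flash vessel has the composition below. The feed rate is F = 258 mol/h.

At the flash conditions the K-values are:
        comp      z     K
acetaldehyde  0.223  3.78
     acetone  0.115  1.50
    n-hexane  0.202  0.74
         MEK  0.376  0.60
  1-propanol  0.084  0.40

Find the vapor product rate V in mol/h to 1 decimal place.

V = 121.3 mol/h

Material balance + equilibrium reduce to Σ zᵢ(Kᵢ−1)/(1+V/F(Kᵢ−1)) = 0.
Check two-phase: ΣzᵢKᵢ = 1.424 > 1 and Σzᵢ/Kᵢ = 1.245 > 1, so g(0) = 0.424 > 0 and g(1) = -0.245 < 0.
Iterate (Newton) starting at V/F = 0.68:
  V/F = 0.680: g = -0.0981, g' = -0.442 → V/F = 0.458
  V/F = 0.458: g = 0.0062, g' = -0.518 → V/F = 0.470
Converged at V/F = 0.470.
Then V = V/F·F = 0.4702·258 = 121.3 mol/h and L = F − V = 136.7 mol/h.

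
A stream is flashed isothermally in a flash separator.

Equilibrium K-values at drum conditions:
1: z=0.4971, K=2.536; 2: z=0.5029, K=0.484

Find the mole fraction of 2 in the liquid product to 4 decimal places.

Rachford–Rice: g(β) = Σ zᵢ(Kᵢ−1)/(1+β(Kᵢ−1)) = 0.
Feasibility: ΣzᵢKᵢ = 1.5040, Σzᵢ/Kᵢ = 1.2351 — both > 1, two phases present.
Binary case is linear: z₁(K₁−1)(1+β(K₂−1)) + z₂(K₂−1)(1+β(K₁−1)) = 0
⇒ β = [z₁(K₁−1)+z₂(K₂−1)] / [−(K₁−1)(K₂−1)] = 0.50405/0.79258 = 0.6360
Compositions from xᵢ = zᵢ/(1+β(Kᵢ−1)), yᵢ = Kᵢxᵢ:
  1: x = 0.2515, y = 0.6377
  2: x = 0.7485, y = 0.3623

x_2 = 0.7485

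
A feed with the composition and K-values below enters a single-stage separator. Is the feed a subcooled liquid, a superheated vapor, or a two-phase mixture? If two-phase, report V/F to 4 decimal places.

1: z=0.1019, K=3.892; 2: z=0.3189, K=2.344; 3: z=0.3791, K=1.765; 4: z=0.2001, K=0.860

ΣzᵢKᵢ = 1.9853; Σzᵢ/Kᵢ = 0.6097.
Since Σzᵢ/Kᵢ < 1 the mixture is above its dew point — single vapor phase.

superheated vapor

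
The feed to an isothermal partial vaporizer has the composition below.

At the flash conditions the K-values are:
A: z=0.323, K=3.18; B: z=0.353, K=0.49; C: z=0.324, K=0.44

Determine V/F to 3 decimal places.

V/F = 0.294

Iterate (Newton) starting at V/F = 0.41:
  V/F = 0.410: g = -0.0913, g' = -0.746 → V/F = 0.288
  V/F = 0.288: g = 0.0056, g' = -0.850 → V/F = 0.294
Converged at V/F = 0.294.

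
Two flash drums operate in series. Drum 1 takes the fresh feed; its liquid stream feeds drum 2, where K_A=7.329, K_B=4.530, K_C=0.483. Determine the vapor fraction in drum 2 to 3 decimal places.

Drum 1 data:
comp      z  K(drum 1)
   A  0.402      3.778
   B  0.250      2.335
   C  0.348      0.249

Drum 1:
Newton–Raphson from ψ₁ = 0.5:
  ψ₁ = 0.500: g = 0.2491, g' = -1.207 → ψ₁ = 0.706
  ψ₁ = 0.706: g = -0.0079, g' = -1.362 → ψ₁ = 0.701
Converged at ψ₁ = 0.701.
Drum-1 compositions:
  A: x = 0.136, y = 0.516
  B: x = 0.129, y = 0.302
  C: x = 0.734, y = 0.183
Drum-2 feed = drum-1 liquid: z₂ = (0.1364, 0.1292, 0.7344).
Drum 2:
Let ψ₂ = V/F and solve Σ zᵢ(Kᵢ−1)/(1+ψ₂(Kᵢ−1)) = 0.
Check two-phase: ΣzᵢKᵢ = 1.940 > 1 and Σzᵢ/Kᵢ = 1.568 > 1, so g(0) = 0.940 > 0 and g(1) = -0.568 < 0.
Iterate (Newton) starting at ψ₂ = 0.5:
  ψ₂ = 0.500: g = -0.1397, g' = -0.883 → ψ₂ = 0.342
  ψ₂ = 0.342: g = 0.0186, g' = -1.167 → ψ₂ = 0.358
Converged at ψ₂ = 0.358.
  A: x = 0.042, y = 0.306
  B: x = 0.057, y = 0.259
  C: x = 0.901, y = 0.435

V/F (drum 2) = 0.358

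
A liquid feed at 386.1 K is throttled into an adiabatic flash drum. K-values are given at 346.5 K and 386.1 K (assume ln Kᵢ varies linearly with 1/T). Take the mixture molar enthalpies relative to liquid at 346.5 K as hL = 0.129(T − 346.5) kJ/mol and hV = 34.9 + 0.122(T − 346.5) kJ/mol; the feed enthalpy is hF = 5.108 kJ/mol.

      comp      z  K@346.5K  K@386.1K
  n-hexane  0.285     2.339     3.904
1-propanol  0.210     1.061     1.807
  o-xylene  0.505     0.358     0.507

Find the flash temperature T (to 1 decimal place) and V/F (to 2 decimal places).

Adiabatic flash: solve Rachford–Rice at each trial T, then check hF = ψ·hV(T) + (1−ψ)·hL(T).
  T = 346.5 K: K = (2.339, 1.061, 0.358), RR gives ψ = 0.104, H_out = 3.646 kJ/mol
  T = 386.1 K: K = (3.904, 1.807, 0.507), RR gives ψ = 0.702, H_out = 29.404 kJ/mol
  T = 366.3 K: K = (3.064, 1.405, 0.430), RR gives ψ = 0.434, H_out = 17.650 kJ/mol
  T = 356.4 K: K = (2.687, 1.226, 0.393), RR gives ψ = 0.283, H_out = 11.142 kJ/mol
  T = 351.4 K: K = (2.508, 1.141, 0.375), RR gives ψ = 0.197, H_out = 7.518 kJ/mol
  T = 348.9 K: K = (2.421, 1.100, 0.366), RR gives ψ = 0.151, H_out = 5.588 kJ/mol
Linear interpolation between T = 346.5 (H_out = 3.646) and T = 348.9 (H_out = 5.588) on hF = 5.108 gives T ≈ 348.3 K, at which ψ = 0.14.

T = 348.3 K, V/F = 0.14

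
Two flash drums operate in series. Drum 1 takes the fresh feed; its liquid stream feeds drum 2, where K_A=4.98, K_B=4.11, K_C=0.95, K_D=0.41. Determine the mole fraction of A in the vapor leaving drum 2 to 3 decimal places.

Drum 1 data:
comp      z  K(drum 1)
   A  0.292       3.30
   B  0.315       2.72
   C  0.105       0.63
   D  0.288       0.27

Drum 1:
Rachford–Rice: g(ψ₁) = Σ zᵢ(Kᵢ−1)/(1+ψ₁(Kᵢ−1)) = 0.
Feasibility: ΣzᵢKᵢ = 1.964, Σzᵢ/Kᵢ = 1.438 — both > 1, two phases present.
Iterate (Newton) starting at ψ₁ = 0.38:
  ψ₁ = 0.380: g = 0.3499, g' = -1.094 → ψ₁ = 0.700
  ψ₁ = 0.700: g = 0.0210, g' = -1.086 → ψ₁ = 0.719
Converged at ψ₁ = 0.719.
Drum-1 compositions:
  A: x = 0.110, y = 0.363
  B: x = 0.141, y = 0.383
  C: x = 0.143, y = 0.090
  D: x = 0.606, y = 0.164
Drum-2 feed = drum-1 liquid: z₂ = (0.1100, 0.1408, 0.1431, 0.6061).
Drum 2:
Rachford–Rice: g(ψ₂) = Σ zᵢ(Kᵢ−1)/(1+ψ₂(Kᵢ−1)) = 0.
Feasibility: ΣzᵢKᵢ = 1.511, Σzᵢ/Kᵢ = 1.685 — both > 1, two phases present.
Iterate (Newton) starting at ψ₂ = 0.69:
  ψ₂ = 0.690: g = -0.3544, g' = -0.862 → ψ₂ = 0.279
  ψ₂ = 0.279: g = 0.0067, g' = -1.084 → ψ₂ = 0.285
Converged at ψ₂ = 0.285.
  A: x = 0.052, y = 0.257
  B: x = 0.075, y = 0.307
  C: x = 0.145, y = 0.138
  D: x = 0.729, y = 0.299

y_A (drum 2) = 0.257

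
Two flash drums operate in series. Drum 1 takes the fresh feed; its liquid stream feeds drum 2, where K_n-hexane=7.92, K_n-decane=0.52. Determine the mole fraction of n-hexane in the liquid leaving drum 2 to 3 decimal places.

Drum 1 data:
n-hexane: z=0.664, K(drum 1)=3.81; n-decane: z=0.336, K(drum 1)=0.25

Drum 1:
Let ψ₁ = V/F and solve Σ zᵢ(Kᵢ−1)/(1+ψ₁(Kᵢ−1)) = 0.
Feasibility: ΣzᵢKᵢ = 2.614, Σzᵢ/Kᵢ = 1.518 — both > 1, two phases present.
Newton–Raphson from ψ₁ = 0.5:
  ψ₁ = 0.500: g = 0.3726, g' = -1.390 → ψ₁ = 0.768
  ψ₁ = 0.768: g = -0.0035, g' = -1.577 → ψ₁ = 0.766
Converged at ψ₁ = 0.766.
Drum-1 compositions:
  n-hexane: x = 0.211, y = 0.803
  n-decane: x = 0.789, y = 0.197
Drum-2 feed = drum-1 liquid: z₂ = (0.2107, 0.7893).
Drum 2:
Binary case is linear: z₁(K₁−1)(1+ψ₂(K₂−1)) + z₂(K₂−1)(1+ψ₂(K₁−1)) = 0
⇒ ψ₂ = [z₁(K₁−1)+z₂(K₂−1)] / [−(K₁−1)(K₂−1)] = 1.0790/3.3216 = 0.325
  n-hexane: x = 0.065, y = 0.514
  n-decane: x = 0.935, y = 0.486

x_n-hexane (drum 2) = 0.065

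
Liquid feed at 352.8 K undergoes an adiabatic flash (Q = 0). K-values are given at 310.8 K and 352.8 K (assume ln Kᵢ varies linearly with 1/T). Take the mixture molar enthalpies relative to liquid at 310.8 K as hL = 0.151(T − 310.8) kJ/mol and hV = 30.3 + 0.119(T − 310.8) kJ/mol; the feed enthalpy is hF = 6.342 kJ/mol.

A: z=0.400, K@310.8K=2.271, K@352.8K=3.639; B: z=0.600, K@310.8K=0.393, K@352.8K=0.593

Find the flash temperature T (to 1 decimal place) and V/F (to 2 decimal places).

T = 311.9 K, V/F = 0.20

Adiabatic flash: solve Rachford–Rice at each trial T, then check hF = ψ·hV(T) + (1−ψ)·hL(T).
  T = 310.8 K: K = (2.271, 0.393), RR gives ψ = 0.187, H_out = 5.663 kJ/mol
  T = 352.8 K: K = (3.639, 0.593), RR gives ψ = 0.755, H_out = 28.217 kJ/mol
  T = 331.8 K: K = (2.918, 0.489), RR gives ψ = 0.470, H_out = 17.098 kJ/mol
  T = 321.3 K: K = (2.585, 0.440), RR gives ψ = 0.336, H_out = 11.643 kJ/mol
  T = 316.1 K: K = (2.427, 0.416), RR gives ψ = 0.265, H_out = 8.784 kJ/mol
  T = 313.5 K: K = (2.350, 0.405), RR gives ψ = 0.228, H_out = 7.285 kJ/mol
  T = 312.1 K: K = (2.309, 0.399), RR gives ψ = 0.207, H_out = 6.453 kJ/mol
Linear interpolation between T = 310.8 (H_out = 5.663) and T = 312.1 (H_out = 6.453) on hF = 6.342 gives T ≈ 311.9 K, at which ψ = 0.20.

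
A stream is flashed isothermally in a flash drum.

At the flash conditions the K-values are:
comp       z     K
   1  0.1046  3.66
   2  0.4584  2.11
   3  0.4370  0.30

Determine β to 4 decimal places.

Rachford–Rice: g(β) = Σ zᵢ(Kᵢ−1)/(1+β(Kᵢ−1)) = 0.
g(0) = ΣzᵢKᵢ − 1 = 0.4812 and g(1) = 1 − Σzᵢ/Kᵢ = -0.7025, so a root lies in (0, 1).
Iterate (Newton) starting at β = 0.57:
  β = 0.5700: g = -0.08676, g' = -0.9216 → β = 0.4759
  β = 0.4759: g = -0.00293, g' = -0.8675 → β = 0.4725
Converged at β = 0.4725.

β = 0.4725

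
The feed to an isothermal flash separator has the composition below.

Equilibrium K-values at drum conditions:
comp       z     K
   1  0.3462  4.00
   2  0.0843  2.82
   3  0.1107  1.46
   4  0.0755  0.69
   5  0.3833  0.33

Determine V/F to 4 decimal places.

Material balance + equilibrium reduce to Σ zᵢ(Kᵢ−1)/(1+V/F(Kᵢ−1)) = 0.
Feasibility: ΣzᵢKᵢ = 1.9627, Σzᵢ/Kᵢ = 1.4632 — both > 1, two phases present.
Iterate (Newton) starting at V/F = 0.32:
  V/F = 0.3200: g = 0.31836, g' = -1.2281 → V/F = 0.5792
  V/F = 0.5792: g = 0.04606, g' = -0.9668 → V/F = 0.6269
  V/F = 0.6269: g = -0.00009, g' = -0.9732 → V/F = 0.6268
Converged at V/F = 0.6268.

V/F = 0.6268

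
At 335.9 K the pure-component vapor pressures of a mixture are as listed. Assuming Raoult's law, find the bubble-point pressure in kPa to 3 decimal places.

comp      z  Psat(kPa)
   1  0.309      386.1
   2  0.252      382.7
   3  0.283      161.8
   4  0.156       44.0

At the bubble point ψ → 0, so ΣzᵢKᵢ = 1 with Kᵢ = Pᵢˢᵃᵗ/P ⇒ P = ΣzᵢPᵢˢᵃᵗ.
P = 0.309·386.1 + 0.252·382.7 + 0.283·161.8 + 0.156·44.0 = 268.399 kPa

Pbub = 268.399 kPa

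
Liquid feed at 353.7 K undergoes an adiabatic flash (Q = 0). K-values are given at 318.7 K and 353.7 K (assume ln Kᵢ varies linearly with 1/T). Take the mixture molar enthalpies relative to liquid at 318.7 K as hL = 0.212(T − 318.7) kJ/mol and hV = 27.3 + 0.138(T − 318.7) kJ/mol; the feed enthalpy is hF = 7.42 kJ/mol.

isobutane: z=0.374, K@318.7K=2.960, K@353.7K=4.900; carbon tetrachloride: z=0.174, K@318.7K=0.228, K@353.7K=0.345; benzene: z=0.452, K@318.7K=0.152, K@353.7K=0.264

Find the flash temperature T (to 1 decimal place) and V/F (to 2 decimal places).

T = 327.7 K, V/F = 0.21

Adiabatic flash: solve Rachford–Rice at each trial T, then check hF = ψ·hV(T) + (1−ψ)·hL(T).
  T = 318.7 K: K = (2.960, 0.228, 0.152), RR gives ψ = 0.133, H_out = 3.626 kJ/mol
  T = 353.7 K: K = (4.900, 0.345, 0.264), RR gives ψ = 0.363, H_out = 16.395 kJ/mol
  T = 336.2 K: K = (3.859, 0.284, 0.203), RR gives ψ = 0.264, H_out = 10.567 kJ/mol
  T = 327.4 K: K = (3.389, 0.255, 0.176), RR gives ψ = 0.204, H_out = 7.288 kJ/mol
  T = 331.8 K: K = (3.619, 0.269, 0.189), RR gives ψ = 0.235, H_out = 8.969 kJ/mol
  T = 329.6 K: K = (3.503, 0.262, 0.183), RR gives ψ = 0.220, H_out = 8.140 kJ/mol
Linear interpolation between T = 327.4 (H_out = 7.288) and T = 329.6 (H_out = 8.140) on hF = 7.42 gives T ≈ 327.7 K, at which ψ = 0.21.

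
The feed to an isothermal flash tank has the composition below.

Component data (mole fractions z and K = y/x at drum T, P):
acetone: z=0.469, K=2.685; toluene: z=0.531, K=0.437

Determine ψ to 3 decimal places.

ψ = 0.518

Material balance + equilibrium reduce to Σ zᵢ(Kᵢ−1)/(1+ψ(Kᵢ−1)) = 0.
Check two-phase: ΣzᵢKᵢ = 1.491 > 1 and Σzᵢ/Kᵢ = 1.390 > 1, so g(0) = 0.491 > 0 and g(1) = -0.390 < 0.
Binary case is linear: z₁(K₁−1)(1+ψ(K₂−1)) + z₂(K₂−1)(1+ψ(K₁−1)) = 0
⇒ ψ = [z₁(K₁−1)+z₂(K₂−1)] / [−(K₁−1)(K₂−1)] = 0.4913/0.9487 = 0.518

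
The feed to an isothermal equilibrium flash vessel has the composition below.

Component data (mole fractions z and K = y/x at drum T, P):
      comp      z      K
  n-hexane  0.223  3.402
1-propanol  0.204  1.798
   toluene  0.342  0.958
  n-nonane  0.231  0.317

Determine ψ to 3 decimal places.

Iterate (Newton) starting at ψ = 0.34:
  ψ = 0.340: g = 0.2028, g' = -0.654 → ψ = 0.650
  ψ = 0.650: g = 0.0176, g' = -0.602 → ψ = 0.680
  ψ = 0.680: g = -0.0002, g' = -0.616 → ψ = 0.679
Converged at ψ = 0.679.

ψ = 0.679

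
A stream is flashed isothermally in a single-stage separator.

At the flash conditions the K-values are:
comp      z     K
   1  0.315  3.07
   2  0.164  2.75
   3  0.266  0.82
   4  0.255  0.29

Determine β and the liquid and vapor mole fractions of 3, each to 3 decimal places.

Let β = V/F and solve Σ zᵢ(Kᵢ−1)/(1+β(Kᵢ−1)) = 0.
Check two-phase: ΣzᵢKᵢ = 1.710 > 1 and Σzᵢ/Kᵢ = 1.366 > 1, so g(0) = 0.710 > 0 and g(1) = -0.366 < 0.
Newton–Raphson from β = 0.5:
  β = 0.500: g = 0.1402, g' = -0.788 → β = 0.678
  β = 0.678: g = -0.0009, g' = -0.828 → β = 0.677
Converged at β = 0.677.
Compositions from xᵢ = zᵢ/(1+β(Kᵢ−1)), yᵢ = Kᵢxᵢ:
  1: x = 0.131, y = 0.403
  2: x = 0.075, y = 0.206
  3: x = 0.303, y = 0.248
  4: x = 0.491, y = 0.142

β = 0.677, x_3 = 0.303, y_3 = 0.248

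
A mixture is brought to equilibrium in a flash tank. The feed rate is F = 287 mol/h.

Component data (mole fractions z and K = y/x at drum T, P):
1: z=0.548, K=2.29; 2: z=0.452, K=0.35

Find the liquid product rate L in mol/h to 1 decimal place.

Let ψ = V/F and solve Σ zᵢ(Kᵢ−1)/(1+ψ(Kᵢ−1)) = 0.
g(0) = ΣzᵢKᵢ − 1 = 0.413 and g(1) = 1 − Σzᵢ/Kᵢ = -0.531, so a root lies in (0, 1).
Binary case is linear: z₁(K₁−1)(1+ψ(K₂−1)) + z₂(K₂−1)(1+ψ(K₁−1)) = 0
⇒ ψ = [z₁(K₁−1)+z₂(K₂−1)] / [−(K₁−1)(K₂−1)] = 0.4131/0.8385 = 0.493
Then V = ψ·F = 0.4927·287 = 141.4 mol/h and L = F − V = 145.6 mol/h.

L = 145.6 mol/h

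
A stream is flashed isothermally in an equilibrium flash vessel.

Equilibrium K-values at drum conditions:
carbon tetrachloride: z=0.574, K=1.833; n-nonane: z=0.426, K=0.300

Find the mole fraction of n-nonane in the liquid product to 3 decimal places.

Rachford–Rice: g(V/F) = Σ zᵢ(Kᵢ−1)/(1+V/F(Kᵢ−1)) = 0.
Check two-phase: ΣzᵢKᵢ = 1.180 > 1 and Σzᵢ/Kᵢ = 1.733 > 1, so g(0) = 0.180 > 0 and g(1) = -0.733 < 0.
Binary case is linear: z₁(K₁−1)(1+V/F(K₂−1)) + z₂(K₂−1)(1+V/F(K₁−1)) = 0
⇒ V/F = [z₁(K₁−1)+z₂(K₂−1)] / [−(K₁−1)(K₂−1)] = 0.1799/0.5831 = 0.309
Compositions from xᵢ = zᵢ/(1+V/F(Kᵢ−1)), yᵢ = Kᵢxᵢ:
  carbon tetrachloride: x = 0.457, y = 0.837
  n-nonane: x = 0.543, y = 0.163

x_n-nonane = 0.543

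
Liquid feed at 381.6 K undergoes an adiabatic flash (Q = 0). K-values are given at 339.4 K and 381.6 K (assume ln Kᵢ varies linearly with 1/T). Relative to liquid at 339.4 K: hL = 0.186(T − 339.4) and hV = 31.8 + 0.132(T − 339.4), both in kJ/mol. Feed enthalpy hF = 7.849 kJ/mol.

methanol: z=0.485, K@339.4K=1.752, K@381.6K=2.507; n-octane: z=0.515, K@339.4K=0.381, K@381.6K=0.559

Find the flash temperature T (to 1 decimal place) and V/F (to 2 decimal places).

Adiabatic flash: solve Rachford–Rice at each trial T, then check hF = ψ·hV(T) + (1−ψ)·hL(T).
  T = 339.4 K: K = (1.752, 0.381), RR gives ψ = 0.099, H_out = 3.138 kJ/mol
  T = 381.6 K: K = (2.507, 0.559), RR gives ψ = 0.758, H_out = 30.227 kJ/mol
  T = 360.5 K: K = (2.118, 0.467), RR gives ψ = 0.449, H_out = 17.683 kJ/mol
  T = 349.9 K: K = (1.931, 0.423), RR gives ψ = 0.287, H_out = 10.917 kJ/mol
  T = 344.6 K: K = (1.840, 0.401), RR gives ψ = 0.197, H_out = 7.178 kJ/mol
  T = 347.2 K: K = (1.884, 0.412), RR gives ψ = 0.242, H_out = 9.052 kJ/mol
  T = 345.9 K: K = (1.862, 0.407), RR gives ψ = 0.220, H_out = 8.126 kJ/mol
Linear interpolation between T = 344.6 (H_out = 7.178) and T = 345.9 (H_out = 8.126) on hF = 7.849 gives T ≈ 345.5 K, at which ψ = 0.21.

T = 345.5 K, V/F = 0.21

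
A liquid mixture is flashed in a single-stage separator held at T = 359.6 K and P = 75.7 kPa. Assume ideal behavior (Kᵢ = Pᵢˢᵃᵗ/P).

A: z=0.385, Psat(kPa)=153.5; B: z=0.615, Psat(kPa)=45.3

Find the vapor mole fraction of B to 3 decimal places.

Raoult's law: Kᵢ = Pᵢˢᵃᵗ/P = Pᵢˢᵃᵗ/75.7.
  K_A = 153.5/75.7 = 2.02774, K_B = 45.3/75.7 = 0.59841
Material balance + equilibrium reduce to Σ zᵢ(Kᵢ−1)/(1+ψ(Kᵢ−1)) = 0.
Check two-phase: ΣzᵢKᵢ = 1.149 > 1 and Σzᵢ/Kᵢ = 1.218 > 1, so g(0) = 0.149 > 0 and g(1) = -0.218 < 0.
Iterate (Newton) starting at ψ = 0.37:
  ψ = 0.370: g = -0.0034, g' = -0.350 → ψ = 0.360
Converged at ψ = 0.360.
Compositions from xᵢ = zᵢ/(1+ψ(Kᵢ−1)), yᵢ = Kᵢxᵢ:
  A: x = 0.281, y = 0.570
  B: x = 0.719, y = 0.430

y_B = 0.430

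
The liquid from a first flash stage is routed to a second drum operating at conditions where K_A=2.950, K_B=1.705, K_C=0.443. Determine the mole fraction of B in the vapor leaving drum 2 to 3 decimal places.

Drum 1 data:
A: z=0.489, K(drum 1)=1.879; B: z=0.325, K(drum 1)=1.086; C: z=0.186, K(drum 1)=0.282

y_B (drum 2) = 0.342

Drum 1:
Let ψ₁ = V/F and solve Σ zᵢ(Kᵢ−1)/(1+ψ₁(Kᵢ−1)) = 0.
g(0) = ΣzᵢKᵢ − 1 = 0.324 and g(1) = 1 − Σzᵢ/Kᵢ = -0.219, so a root lies in (0, 1).
Newton iteration, ψ₁⁰ = 0.5:
  ψ₁ = 0.500: g = 0.1171, g' = -0.418 → ψ₁ = 0.780
  ψ₁ = 0.780: g = -0.0224, g' = -0.631 → ψ₁ = 0.745
  ψ₁ = 0.745: g = -0.0009, g' = -0.583 → ψ₁ = 0.743
Converged at ψ₁ = 0.743.
Drum-1 compositions:
  A: x = 0.296, y = 0.556
  B: x = 0.305, y = 0.332
  C: x = 0.399, y = 0.112
Drum-2 feed = drum-1 liquid: z₂ = (0.2958, 0.3055, 0.3987).
Drum 2:
Newton–Raphson from ψ₂ = 0.5:
  ψ₂ = 0.500: g = 0.1435, g' = -0.609 → ψ₂ = 0.736
  ψ₂ = 0.736: g = 0.0025, g' = -0.611 → ψ₂ = 0.740
Converged at ψ₂ = 0.740.
  A: x = 0.121, y = 0.357
  B: x = 0.201, y = 0.342
  C: x = 0.678, y = 0.300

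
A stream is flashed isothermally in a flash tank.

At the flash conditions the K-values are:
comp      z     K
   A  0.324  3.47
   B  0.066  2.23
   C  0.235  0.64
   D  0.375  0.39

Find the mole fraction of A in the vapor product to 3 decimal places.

Newton iteration, ψ⁰ = 0.32:
  ψ = 0.320: g = 0.1254, g' = -0.922 → ψ = 0.456
  ψ = 0.456: g = 0.0103, g' = -0.790 → ψ = 0.469
Converged at ψ = 0.469.
Compositions from xᵢ = zᵢ/(1+ψ(Kᵢ−1)), yᵢ = Kᵢxᵢ:
  A: x = 0.150, y = 0.521
  B: x = 0.042, y = 0.093
  C: x = 0.283, y = 0.181
  D: x = 0.525, y = 0.205

y_A = 0.521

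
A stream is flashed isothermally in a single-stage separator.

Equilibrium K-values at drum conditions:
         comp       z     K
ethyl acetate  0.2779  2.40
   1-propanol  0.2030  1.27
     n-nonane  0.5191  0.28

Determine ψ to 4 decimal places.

Let ψ = V/F and solve Σ zᵢ(Kᵢ−1)/(1+ψ(Kᵢ−1)) = 0.
Check two-phase: ΣzᵢKᵢ = 1.0701 > 1 and Σzᵢ/Kᵢ = 2.1296 > 1, so g(0) = 0.0701 > 0 and g(1) = -1.1296 < 0.
Newton iteration, ψ⁰ = 0.42:
  ψ = 0.4200: g = -0.24154, g' = -0.7809 → ψ = 0.1107
  ψ = 0.1107: g = -0.01604, g' = -0.7400 → ψ = 0.0890
  ψ = 0.0890: g = 0.00013, g' = -0.7520 → ψ = 0.0892
Converged at ψ = 0.0892.

ψ = 0.0892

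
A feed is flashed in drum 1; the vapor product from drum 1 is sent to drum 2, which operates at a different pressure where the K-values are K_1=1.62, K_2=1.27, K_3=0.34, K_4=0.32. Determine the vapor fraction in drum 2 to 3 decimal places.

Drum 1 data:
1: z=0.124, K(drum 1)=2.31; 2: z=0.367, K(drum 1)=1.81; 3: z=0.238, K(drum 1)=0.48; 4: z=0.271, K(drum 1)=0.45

Drum 1:
Material balance + equilibrium reduce to Σ zᵢ(Kᵢ−1)/(1+ψ₁(Kᵢ−1)) = 0.
Feasibility: ΣzᵢKᵢ = 1.187, Σzᵢ/Kᵢ = 1.354 — both > 1, two phases present.
Newton iteration, ψ₁⁰ = 0.5:
  ψ₁ = 0.500: g = -0.0631, g' = -0.473 → ψ₁ = 0.367
  ψ₁ = 0.367: g = -0.0007, g' = -0.467 → ψ₁ = 0.365
Converged at ψ₁ = 0.365.
Drum-1 compositions:
  1: x = 0.084, y = 0.194
  2: x = 0.283, y = 0.513
  3: x = 0.294, y = 0.141
  4: x = 0.339, y = 0.153
Drum-2 feed = drum-1 vapor: z₂ = (0.1937, 0.5126, 0.1410, 0.1526).
Drum 2:
Material balance + equilibrium reduce to Σ zᵢ(Kᵢ−1)/(1+ψ₂(Kᵢ−1)) = 0.
g(0) = ΣzᵢKᵢ − 1 = 0.062 and g(1) = 1 − Σzᵢ/Kᵢ = -0.415, so a root lies in (0, 1).
Iterate (Newton) starting at ψ₂ = 0.5:
  ψ₂ = 0.500: g = -0.0825, g' = -0.371 → ψ₂ = 0.278
  ψ₂ = 0.278: g = -0.0107, g' = -0.286 → ψ₂ = 0.240
Converged at ψ₂ = 0.240.
  1: x = 0.169, y = 0.273
  2: x = 0.481, y = 0.611
  3: x = 0.168, y = 0.057
  4: x = 0.182, y = 0.058

V/F (drum 2) = 0.240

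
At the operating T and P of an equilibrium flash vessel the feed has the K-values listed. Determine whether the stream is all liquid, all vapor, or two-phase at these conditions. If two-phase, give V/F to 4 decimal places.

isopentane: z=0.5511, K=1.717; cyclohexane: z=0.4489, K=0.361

two-phase, V/F = 0.2364

ΣzᵢKᵢ = 1.1083; Σzᵢ/Kᵢ = 1.5645.
Both exceed 1, so a two-phase solution exists.
Rachford–Rice: g(ψ) = Σ zᵢ(Kᵢ−1)/(1+ψ(Kᵢ−1)) = 0.
Binary case is linear: z₁(K₁−1)(1+ψ(K₂−1)) + z₂(K₂−1)(1+ψ(K₁−1)) = 0
⇒ ψ = [z₁(K₁−1)+z₂(K₂−1)] / [−(K₁−1)(K₂−1)] = 0.10829/0.45816 = 0.2364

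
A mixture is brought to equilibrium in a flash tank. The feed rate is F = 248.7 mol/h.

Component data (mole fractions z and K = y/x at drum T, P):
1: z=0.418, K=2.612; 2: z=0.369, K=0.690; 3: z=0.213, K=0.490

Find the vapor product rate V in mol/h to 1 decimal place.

Let ψ = V/F and solve Σ zᵢ(Kᵢ−1)/(1+ψ(Kᵢ−1)) = 0.
Feasibility: ΣzᵢKᵢ = 1.451, Σzᵢ/Kᵢ = 1.130 — both > 1, two phases present.
Iterate (Newton) starting at ψ = 0.5:
  ψ = 0.500: g = 0.0919, g' = -0.483 → ψ = 0.690
  ψ = 0.690: g = 0.0057, g' = -0.433 → ψ = 0.704
Converged at ψ = 0.704.
Then V = ψ·F = 0.7036·248.7 = 175.0 mol/h and L = F − V = 73.7 mol/h.

V = 175.0 mol/h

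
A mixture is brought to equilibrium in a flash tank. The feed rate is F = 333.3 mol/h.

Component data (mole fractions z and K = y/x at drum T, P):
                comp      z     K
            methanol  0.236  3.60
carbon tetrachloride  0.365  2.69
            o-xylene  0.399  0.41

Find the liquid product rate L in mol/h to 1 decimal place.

L = 60.6 mol/h

Let ψ = V/F and solve Σ zᵢ(Kᵢ−1)/(1+ψ(Kᵢ−1)) = 0.
Feasibility: ΣzᵢKᵢ = 1.995, Σzᵢ/Kᵢ = 1.174 — both > 1, two phases present.
Newton–Raphson from ψ = 0.7:
  ψ = 0.700: g = 0.0991, g' = -0.822 → ψ = 0.821
  ψ = 0.821: g = -0.0020, g' = -0.867 → ψ = 0.818
Converged at ψ = 0.818.
Then V = ψ·F = 0.8182·333.3 = 272.7 mol/h and L = F − V = 60.6 mol/h.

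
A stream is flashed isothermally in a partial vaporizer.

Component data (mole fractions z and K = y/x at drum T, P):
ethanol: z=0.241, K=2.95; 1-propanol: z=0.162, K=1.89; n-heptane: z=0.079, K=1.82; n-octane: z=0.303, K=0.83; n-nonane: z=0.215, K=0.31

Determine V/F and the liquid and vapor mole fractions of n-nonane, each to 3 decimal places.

Rachford–Rice: g(V/F) = Σ zᵢ(Kᵢ−1)/(1+V/F(Kᵢ−1)) = 0.
Check two-phase: ΣzᵢKᵢ = 1.479 > 1 and Σzᵢ/Kᵢ = 1.269 > 1, so g(0) = 0.479 > 0 and g(1) = -0.269 < 0.
Iterate (Newton) starting at V/F = 0.61:
  V/F = 0.610: g = 0.0376, g' = -0.585 → V/F = 0.674
  V/F = 0.674: g = -0.0008, g' = -0.612 → V/F = 0.673
Converged at V/F = 0.673.
Compositions from xᵢ = zᵢ/(1+V/F(Kᵢ−1)), yᵢ = Kᵢxᵢ:
  ethanol: x = 0.104, y = 0.307
  1-propanol: x = 0.101, y = 0.191
  n-heptane: x = 0.051, y = 0.093
  n-octane: x = 0.342, y = 0.284
  n-nonane: x = 0.401, y = 0.124

V/F = 0.673, x_n-nonane = 0.401, y_n-nonane = 0.124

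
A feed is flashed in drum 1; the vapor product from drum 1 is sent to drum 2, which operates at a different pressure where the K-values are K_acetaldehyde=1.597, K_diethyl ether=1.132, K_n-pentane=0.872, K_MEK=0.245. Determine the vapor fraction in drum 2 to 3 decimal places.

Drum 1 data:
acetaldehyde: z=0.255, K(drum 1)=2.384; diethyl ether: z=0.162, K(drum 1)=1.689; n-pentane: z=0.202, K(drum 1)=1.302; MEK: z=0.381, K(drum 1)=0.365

V/F (drum 2) = 0.246

Drum 1:
Rachford–Rice: g(ψ₁) = Σ zᵢ(Kᵢ−1)/(1+ψ₁(Kᵢ−1)) = 0.
Feasibility: ΣzᵢKᵢ = 1.284, Σzᵢ/Kᵢ = 1.402 — both > 1, two phases present.
Iterate (Newton) starting at ψ₁ = 0.59:
  ψ₁ = 0.590: g = -0.0615, g' = -0.593 → ψ₁ = 0.486
  ψ₁ = 0.486: g = -0.0023, g' = -0.553 → ψ₁ = 0.482
Converged at ψ₁ = 0.482.
Drum-1 compositions:
  acetaldehyde: x = 0.153, y = 0.365
  diethyl ether: x = 0.122, y = 0.205
  n-pentane: x = 0.176, y = 0.230
  MEK: x = 0.549, y = 0.200
Drum-2 feed = drum-1 vapor: z₂ = (0.3646, 0.2054, 0.2296, 0.2004).
Drum 2:
Let ψ₂ = V/F and solve Σ zᵢ(Kᵢ−1)/(1+ψ₂(Kᵢ−1)) = 0.
g(0) = ΣzᵢKᵢ − 1 = 0.064 and g(1) = 1 − Σzᵢ/Kᵢ = -0.491, so a root lies in (0, 1).
Iterate (Newton) starting at ψ₂ = 0.32:
  ψ₂ = 0.320: g = -0.0214, g' = -0.298 → ψ₂ = 0.248
  ψ₂ = 0.248: g = -0.0007, g' = -0.279 → ψ₂ = 0.246
Converged at ψ₂ = 0.246.
  acetaldehyde: x = 0.318, y = 0.508
  diethyl ether: x = 0.199, y = 0.225
  n-pentane: x = 0.237, y = 0.207
  MEK: x = 0.246, y = 0.060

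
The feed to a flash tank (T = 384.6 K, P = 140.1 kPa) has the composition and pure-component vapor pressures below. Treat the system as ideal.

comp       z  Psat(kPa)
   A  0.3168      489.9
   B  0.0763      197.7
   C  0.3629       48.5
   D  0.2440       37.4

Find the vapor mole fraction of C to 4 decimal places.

Raoult's law: Kᵢ = Pᵢˢᵃᵗ/P = Pᵢˢᵃᵗ/140.1.
  K_A = 489.9/140.1 = 3.496788, K_B = 197.7/140.1 = 1.411135, K_C = 48.5/140.1 = 0.346181, K_D = 37.4/140.1 = 0.266952
Newton iteration, β⁰ = 0.41:
  β = 0.4100: g = -0.16218, g' = -1.0493 → β = 0.2554
  β = 0.2554: g = 0.00644, g' = -1.1689 → β = 0.2609
  β = 0.2609: g = 0.00002, g' = -1.1606 → β = 0.2610
Converged at β = 0.2610.
Compositions from xᵢ = zᵢ/(1+β(Kᵢ−1)), yᵢ = Kᵢxᵢ:
  A: x = 0.1918, y = 0.6707
  B: x = 0.0689, y = 0.0972
  C: x = 0.4376, y = 0.1515
  D: x = 0.3017, y = 0.0805

y_C = 0.1515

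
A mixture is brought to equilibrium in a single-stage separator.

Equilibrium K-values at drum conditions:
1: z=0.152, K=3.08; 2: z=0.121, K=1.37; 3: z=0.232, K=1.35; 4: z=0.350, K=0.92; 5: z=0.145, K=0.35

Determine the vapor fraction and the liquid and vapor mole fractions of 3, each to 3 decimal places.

ψ = 0.775, x_3 = 0.183, y_3 = 0.246

Newton iteration, ψ⁰ = 0.5:
  ψ = 0.500: g = 0.0931, g' = -0.327 → ψ = 0.784
  ψ = 0.784: g = -0.0036, g' = -0.380 → ψ = 0.775
Converged at ψ = 0.775.
Compositions from xᵢ = zᵢ/(1+ψ(Kᵢ−1)), yᵢ = Kᵢxᵢ:
  1: x = 0.058, y = 0.179
  2: x = 0.094, y = 0.129
  3: x = 0.183, y = 0.246
  4: x = 0.373, y = 0.343
  5: x = 0.292, y = 0.102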